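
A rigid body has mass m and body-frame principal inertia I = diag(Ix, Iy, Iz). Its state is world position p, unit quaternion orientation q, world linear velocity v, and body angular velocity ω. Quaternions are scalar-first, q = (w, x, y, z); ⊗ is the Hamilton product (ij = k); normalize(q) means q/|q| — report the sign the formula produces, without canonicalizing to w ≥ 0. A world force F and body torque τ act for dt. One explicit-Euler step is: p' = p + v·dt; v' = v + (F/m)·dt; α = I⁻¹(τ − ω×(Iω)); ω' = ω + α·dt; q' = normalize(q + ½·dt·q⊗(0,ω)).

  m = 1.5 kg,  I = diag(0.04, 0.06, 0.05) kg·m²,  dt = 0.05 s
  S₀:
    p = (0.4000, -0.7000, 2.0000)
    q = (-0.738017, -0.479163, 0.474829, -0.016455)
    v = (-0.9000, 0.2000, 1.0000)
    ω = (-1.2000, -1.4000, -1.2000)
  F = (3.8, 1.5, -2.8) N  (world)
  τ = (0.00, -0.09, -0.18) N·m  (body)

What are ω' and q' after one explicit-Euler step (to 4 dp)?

α = I⁻¹(τ − ω×Iω) = (0.4200, -1.2600, -4.2720)
ω + α·dt = (-1.1790, -1.4630, -1.4136)
q⊗(0,ω) = (0.0700190, 0.2927886, 0.4779742, 2.1262434)
q' = normalize(q + ½dt·q⊗(0,ω)) = (-0.7352, -0.4711, 0.4860, 0.0366)

ω' = (-1.1790, -1.4630, -1.4136)
q' = (-0.7352, -0.4711, 0.4860, 0.0366)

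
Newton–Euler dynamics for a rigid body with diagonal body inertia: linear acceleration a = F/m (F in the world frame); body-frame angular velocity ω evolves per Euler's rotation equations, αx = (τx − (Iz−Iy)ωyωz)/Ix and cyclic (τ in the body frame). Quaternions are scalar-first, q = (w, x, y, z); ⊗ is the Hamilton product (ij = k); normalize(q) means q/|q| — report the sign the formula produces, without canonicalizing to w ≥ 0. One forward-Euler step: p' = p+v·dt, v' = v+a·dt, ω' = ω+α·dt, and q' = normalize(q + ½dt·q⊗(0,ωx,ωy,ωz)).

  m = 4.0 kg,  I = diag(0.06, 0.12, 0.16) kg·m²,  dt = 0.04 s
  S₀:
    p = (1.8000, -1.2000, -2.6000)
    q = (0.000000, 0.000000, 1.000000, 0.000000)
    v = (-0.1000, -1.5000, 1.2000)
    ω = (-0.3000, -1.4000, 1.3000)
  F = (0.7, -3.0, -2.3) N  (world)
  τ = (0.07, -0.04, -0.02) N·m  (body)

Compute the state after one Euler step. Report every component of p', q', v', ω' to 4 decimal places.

linear accel F/m = (0.1750, -0.7500, -0.5750)
p' = p + v·dt = (1.7960, -1.2600, -2.5520)
new velocity v' = (-0.0930, -1.5300, 1.1770)
ω×(Iω) gyroscopic = (-0.0728, 0.0390, 0.0252)
angular accel α = (2.3800, -0.6583, -0.2825)
ω' = ω + α·dt = (-0.2048, -1.4263, 1.2887)
Hamilton product q⊗(0,ω) = (1.4000000, 1.3000000, 0.0000000, 0.3000000)
q + ½dt·q⊗(0,ω), renormalized = (0.0280, 0.0260, 0.9993, 0.0060)

p' = (1.7960, -1.2600, -2.5520)
q' = (0.0280, 0.0260, 0.9993, 0.0060)
v' = (-0.0930, -1.5300, 1.1770)
ω' = (-0.2048, -1.4263, 1.2887)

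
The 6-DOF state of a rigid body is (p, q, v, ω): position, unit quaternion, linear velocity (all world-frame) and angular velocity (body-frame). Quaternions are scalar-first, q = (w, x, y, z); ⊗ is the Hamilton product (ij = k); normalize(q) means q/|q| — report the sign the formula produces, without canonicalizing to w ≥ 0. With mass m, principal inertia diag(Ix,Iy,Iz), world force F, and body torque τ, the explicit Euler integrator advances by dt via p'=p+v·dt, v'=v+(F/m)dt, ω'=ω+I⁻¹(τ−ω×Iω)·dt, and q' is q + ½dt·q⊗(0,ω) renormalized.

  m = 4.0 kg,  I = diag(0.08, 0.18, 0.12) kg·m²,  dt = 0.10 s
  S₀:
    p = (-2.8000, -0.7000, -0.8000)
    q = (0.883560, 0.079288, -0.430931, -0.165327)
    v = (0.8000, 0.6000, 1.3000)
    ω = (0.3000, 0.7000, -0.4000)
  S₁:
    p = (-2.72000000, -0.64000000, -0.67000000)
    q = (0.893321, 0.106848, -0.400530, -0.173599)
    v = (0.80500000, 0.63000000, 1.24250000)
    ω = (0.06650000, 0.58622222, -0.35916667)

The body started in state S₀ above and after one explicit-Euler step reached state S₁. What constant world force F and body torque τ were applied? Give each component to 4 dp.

F = (0.2000, 1.2000, -2.3000)
τ = (-0.1700, -0.2000, 0.0700)

Δv = v₁−v₀ = (0.00500000, 0.03000000, -0.05750000)
m·(v₁−v₀)/dt = (0.2000, 1.2000, -2.3000)
ω₁ − ω₀ = (-0.23350000, -0.11377778, 0.04083333)
gyro term ω₀×Iω₀ = (0.0168, 0.0048, 0.0210)
I·α + gyro = (-0.1700, -0.2000, 0.0700)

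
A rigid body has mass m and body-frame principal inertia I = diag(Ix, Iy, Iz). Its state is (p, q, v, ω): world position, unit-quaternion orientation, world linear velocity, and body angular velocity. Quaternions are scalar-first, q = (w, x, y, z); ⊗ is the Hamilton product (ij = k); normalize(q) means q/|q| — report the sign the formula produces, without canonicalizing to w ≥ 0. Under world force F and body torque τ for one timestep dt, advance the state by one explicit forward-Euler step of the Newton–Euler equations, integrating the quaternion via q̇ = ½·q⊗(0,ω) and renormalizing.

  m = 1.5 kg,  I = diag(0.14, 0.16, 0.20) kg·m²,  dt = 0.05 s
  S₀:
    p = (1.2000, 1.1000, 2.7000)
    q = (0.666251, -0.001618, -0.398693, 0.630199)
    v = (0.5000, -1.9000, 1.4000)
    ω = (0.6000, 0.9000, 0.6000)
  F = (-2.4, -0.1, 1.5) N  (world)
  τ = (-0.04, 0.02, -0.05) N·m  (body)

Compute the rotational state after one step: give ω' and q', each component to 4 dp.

precession coupling ω×(Iω) = (0.0216, -0.0216, 0.0108)
(τ − ω×Iω)/I = (-0.4400, 0.2600, -0.3040)
ω + α·dt = (0.5780, 0.9130, 0.5848)
2q̇ = q⊗(0,ω) = (-0.0183249, -0.4066443, 0.9787161, 0.6375102)
q + ½dt·q⊗(0,ω), renormalized = (0.6655, -0.0118, -0.3740, 0.6458)

ω' = (0.5780, 0.9130, 0.5848)
q' = (0.6655, -0.0118, -0.3740, 0.6458)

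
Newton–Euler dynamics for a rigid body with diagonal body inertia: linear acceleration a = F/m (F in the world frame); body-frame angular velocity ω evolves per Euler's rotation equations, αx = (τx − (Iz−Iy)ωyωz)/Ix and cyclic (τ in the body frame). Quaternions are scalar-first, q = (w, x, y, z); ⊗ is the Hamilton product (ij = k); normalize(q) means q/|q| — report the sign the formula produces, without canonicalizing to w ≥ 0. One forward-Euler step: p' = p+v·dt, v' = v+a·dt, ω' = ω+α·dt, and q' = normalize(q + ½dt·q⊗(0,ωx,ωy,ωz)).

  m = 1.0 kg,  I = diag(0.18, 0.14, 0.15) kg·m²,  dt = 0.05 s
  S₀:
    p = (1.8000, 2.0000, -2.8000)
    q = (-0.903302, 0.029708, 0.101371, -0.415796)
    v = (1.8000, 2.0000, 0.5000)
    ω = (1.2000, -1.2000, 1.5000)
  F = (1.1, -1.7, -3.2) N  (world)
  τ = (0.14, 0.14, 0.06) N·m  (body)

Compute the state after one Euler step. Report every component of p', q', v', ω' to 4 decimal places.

p' = (1.8900, 2.1000, -2.7750)
q' = (-0.8841, -0.0061, 0.1147, -0.4529)
v' = (1.8550, 1.9150, 0.3400)
ω' = (1.2439, -1.1693, 1.5008)

p' = p + v·dt = (1.8900, 2.1000, -2.7750)
new velocity v' = (1.8550, 1.9150, 0.3400)
α = I⁻¹(τ − ω×Iω) = (0.8778, 0.6143, 0.0160)
ω + α·dt = (1.2439, -1.1693, 1.5008)
2q̇ = q⊗(0,ω) = (0.7096896, -1.4308611, 0.5404452, -1.5122478)
q + ½dt·q⊗(0,ω), renormalized = (-0.8841, -0.0061, 0.1147, -0.4529)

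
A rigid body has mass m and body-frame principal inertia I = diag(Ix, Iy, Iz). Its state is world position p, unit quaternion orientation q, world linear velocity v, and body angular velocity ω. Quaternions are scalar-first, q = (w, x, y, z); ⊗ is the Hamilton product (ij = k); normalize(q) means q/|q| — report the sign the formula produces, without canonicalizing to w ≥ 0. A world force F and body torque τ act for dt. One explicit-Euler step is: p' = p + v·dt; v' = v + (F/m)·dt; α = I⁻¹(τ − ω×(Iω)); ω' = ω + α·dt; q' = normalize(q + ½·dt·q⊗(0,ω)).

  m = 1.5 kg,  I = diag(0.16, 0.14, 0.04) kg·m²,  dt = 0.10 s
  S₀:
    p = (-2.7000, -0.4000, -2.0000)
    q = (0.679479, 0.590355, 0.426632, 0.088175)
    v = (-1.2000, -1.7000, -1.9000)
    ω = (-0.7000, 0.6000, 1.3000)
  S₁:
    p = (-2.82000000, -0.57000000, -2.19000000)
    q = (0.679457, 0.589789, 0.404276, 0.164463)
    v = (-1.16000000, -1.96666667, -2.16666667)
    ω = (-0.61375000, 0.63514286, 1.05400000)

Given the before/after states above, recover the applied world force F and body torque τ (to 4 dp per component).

Δv = v₁−v₀ = (0.04000000, -0.26666667, -0.26666667)
F = m·Δv/dt = (0.6000, -4.0000, -4.0000)
ω₁ − ω₀ = (0.08625000, 0.03514286, -0.24600000)
precession coupling = (-0.0780, -0.1092, 0.0084)
I·α + gyro = (0.0600, -0.0600, -0.0900)

F = (0.6000, -4.0000, -4.0000)
τ = (0.0600, -0.0600, -0.0900)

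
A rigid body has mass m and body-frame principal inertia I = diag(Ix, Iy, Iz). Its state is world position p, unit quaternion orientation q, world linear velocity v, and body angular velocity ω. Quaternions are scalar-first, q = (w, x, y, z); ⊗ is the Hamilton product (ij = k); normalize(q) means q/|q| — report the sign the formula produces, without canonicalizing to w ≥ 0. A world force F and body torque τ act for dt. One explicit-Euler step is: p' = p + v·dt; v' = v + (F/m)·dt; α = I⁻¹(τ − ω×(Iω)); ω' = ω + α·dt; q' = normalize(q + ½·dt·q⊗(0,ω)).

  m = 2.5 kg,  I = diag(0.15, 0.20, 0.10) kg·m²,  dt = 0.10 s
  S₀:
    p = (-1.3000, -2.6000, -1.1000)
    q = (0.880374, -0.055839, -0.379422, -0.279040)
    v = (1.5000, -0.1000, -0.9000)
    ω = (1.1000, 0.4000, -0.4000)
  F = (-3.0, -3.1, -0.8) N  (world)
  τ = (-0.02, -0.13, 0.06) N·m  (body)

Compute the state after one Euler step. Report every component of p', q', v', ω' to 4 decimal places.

p' = (-1.1500, -2.6100, -1.1900)
q' = (0.8838, 0.0057, -0.3776, -0.2764)
v' = (1.3800, -0.2240, -0.9320)
ω' = (1.0760, 0.3460, -0.3620)

(τ − ω×Iω)/I = (-0.2400, -0.5400, 0.3800)
new body rate ω' = (1.0760, 0.3460, -0.3620)
2q̇ = q⊗(0,ω) = (0.1015757, 1.2317962, 0.0228700, 0.0428790)
updated quaternion q' = (0.8838, 0.0057, -0.3776, -0.2764)
a = F/m = (-1.2000, -1.2400, -0.3200)
p' = p + v·dt = (-1.1500, -2.6100, -1.1900)
new velocity v' = (1.3800, -0.2240, -0.9320)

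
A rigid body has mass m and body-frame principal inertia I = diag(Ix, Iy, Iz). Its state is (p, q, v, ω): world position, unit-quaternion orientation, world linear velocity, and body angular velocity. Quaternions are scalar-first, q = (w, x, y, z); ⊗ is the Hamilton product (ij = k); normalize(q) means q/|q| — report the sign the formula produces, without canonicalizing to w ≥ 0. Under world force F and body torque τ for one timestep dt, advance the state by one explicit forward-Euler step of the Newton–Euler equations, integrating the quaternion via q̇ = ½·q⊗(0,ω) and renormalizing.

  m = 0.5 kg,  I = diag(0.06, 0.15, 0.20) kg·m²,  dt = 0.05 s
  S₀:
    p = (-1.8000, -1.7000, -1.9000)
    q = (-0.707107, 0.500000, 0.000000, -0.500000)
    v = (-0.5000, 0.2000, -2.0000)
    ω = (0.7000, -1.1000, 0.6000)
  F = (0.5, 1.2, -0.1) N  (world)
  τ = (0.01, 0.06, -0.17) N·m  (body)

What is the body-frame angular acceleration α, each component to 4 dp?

α = (0.7167, 0.7920, -0.5035)

precession coupling ω×(Iω) = (-0.0330, -0.0588, -0.0693)
angular accel α = (0.7167, 0.7920, -0.5035)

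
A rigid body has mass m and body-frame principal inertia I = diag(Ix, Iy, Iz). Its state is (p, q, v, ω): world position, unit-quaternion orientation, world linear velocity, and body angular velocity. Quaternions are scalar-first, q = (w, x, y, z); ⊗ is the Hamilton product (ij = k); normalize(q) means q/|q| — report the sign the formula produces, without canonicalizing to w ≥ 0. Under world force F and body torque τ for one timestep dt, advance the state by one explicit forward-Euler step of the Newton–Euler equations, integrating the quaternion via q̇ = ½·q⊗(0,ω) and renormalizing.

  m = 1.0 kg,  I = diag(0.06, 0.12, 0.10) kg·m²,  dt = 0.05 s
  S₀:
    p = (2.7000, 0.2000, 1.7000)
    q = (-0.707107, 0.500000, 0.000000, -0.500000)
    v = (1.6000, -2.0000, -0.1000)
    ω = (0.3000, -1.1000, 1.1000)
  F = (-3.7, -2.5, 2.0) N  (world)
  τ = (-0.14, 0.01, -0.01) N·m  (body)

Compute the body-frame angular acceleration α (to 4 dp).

gyro term ω×Iω = (0.0242, -0.0132, -0.0198)
(τ − ω×Iω)/I = (-2.7367, 0.1933, 0.0980)

α = (-2.7367, 0.1933, 0.0980)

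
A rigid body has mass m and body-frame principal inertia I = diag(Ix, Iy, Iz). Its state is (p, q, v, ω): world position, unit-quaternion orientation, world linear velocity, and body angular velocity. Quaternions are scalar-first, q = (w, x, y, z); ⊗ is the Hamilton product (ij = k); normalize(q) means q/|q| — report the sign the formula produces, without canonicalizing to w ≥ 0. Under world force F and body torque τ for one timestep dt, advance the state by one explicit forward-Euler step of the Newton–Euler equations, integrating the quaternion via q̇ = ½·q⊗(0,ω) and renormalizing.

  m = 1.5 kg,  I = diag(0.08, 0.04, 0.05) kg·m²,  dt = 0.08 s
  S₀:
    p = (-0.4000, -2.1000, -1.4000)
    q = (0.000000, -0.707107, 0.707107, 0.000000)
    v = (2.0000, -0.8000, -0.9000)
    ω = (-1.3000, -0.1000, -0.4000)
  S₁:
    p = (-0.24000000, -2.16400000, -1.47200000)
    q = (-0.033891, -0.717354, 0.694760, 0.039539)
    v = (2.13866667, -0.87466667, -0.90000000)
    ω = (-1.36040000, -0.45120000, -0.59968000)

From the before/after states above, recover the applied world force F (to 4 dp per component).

v₁ − v₀ = (0.13866667, -0.07466667, 0.00000000)
applied force F = (2.6000, -1.4000, 0.0000)

F = (2.6000, -1.4000, 0.0000)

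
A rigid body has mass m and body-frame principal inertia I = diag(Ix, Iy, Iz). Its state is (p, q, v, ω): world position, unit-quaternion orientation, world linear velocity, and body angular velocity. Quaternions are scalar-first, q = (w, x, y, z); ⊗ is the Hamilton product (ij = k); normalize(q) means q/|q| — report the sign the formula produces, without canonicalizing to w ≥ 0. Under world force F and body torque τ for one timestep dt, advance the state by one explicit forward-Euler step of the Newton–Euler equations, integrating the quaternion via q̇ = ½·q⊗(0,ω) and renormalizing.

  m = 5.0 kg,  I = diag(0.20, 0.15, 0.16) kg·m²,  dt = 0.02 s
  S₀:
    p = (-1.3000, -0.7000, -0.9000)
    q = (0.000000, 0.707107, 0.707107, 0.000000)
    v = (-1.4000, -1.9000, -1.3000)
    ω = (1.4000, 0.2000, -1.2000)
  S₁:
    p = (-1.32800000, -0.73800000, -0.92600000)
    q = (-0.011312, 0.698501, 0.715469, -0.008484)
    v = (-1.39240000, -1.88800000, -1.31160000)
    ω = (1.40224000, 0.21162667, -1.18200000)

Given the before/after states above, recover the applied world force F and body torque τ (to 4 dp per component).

F = (1.9000, 3.0000, -2.9000)
τ = (0.0200, 0.0200, 0.1300)

velocity change Δv = (0.00760000, 0.01200000, -0.01160000)
m·(v₁−v₀)/dt = (1.9000, 3.0000, -2.9000)
Δω = ω₁−ω₀ = (0.00224000, 0.01162667, 0.01800000)
gyro term ω₀×Iω₀ = (-0.0024, -0.0672, -0.0140)
I·α + gyro = (0.0200, 0.0200, 0.1300)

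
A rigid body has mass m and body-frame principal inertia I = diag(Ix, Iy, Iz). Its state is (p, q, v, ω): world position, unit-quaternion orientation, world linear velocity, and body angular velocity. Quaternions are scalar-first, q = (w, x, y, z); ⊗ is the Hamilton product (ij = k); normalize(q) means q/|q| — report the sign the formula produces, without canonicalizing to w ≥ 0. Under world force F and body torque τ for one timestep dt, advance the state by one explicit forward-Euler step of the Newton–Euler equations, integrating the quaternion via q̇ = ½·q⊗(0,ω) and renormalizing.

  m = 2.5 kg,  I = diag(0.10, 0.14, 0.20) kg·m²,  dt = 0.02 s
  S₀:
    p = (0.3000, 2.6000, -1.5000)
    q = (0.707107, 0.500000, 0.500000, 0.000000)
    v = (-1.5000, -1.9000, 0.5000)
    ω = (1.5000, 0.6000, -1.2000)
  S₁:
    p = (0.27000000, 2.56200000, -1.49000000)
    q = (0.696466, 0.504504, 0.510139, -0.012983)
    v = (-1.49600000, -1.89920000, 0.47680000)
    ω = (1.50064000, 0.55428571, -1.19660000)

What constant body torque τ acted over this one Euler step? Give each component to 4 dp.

τ = (-0.0400, -0.1400, 0.0700)

Δω = ω₁−ω₀ = (0.00064000, -0.04571429, 0.00340000)
τ = I·(Δω/dt) + ω₀×(Iω₀) = (-0.0400, -0.1400, 0.0700)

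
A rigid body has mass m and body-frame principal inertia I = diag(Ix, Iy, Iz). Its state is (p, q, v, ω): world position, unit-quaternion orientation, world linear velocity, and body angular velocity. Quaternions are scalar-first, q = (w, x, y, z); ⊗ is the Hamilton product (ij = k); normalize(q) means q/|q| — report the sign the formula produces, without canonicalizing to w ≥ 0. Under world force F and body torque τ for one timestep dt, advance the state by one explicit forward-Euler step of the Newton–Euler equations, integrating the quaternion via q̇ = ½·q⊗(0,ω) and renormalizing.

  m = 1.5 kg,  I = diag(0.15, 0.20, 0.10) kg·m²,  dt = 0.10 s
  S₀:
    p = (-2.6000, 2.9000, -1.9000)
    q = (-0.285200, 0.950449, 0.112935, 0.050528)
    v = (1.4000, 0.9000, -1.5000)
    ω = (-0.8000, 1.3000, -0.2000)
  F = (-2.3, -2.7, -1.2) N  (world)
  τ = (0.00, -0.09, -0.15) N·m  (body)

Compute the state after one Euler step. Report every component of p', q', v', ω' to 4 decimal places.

p' = (-2.4600, 2.9900, -2.0500)
q' = (-0.2533, 0.9546, 0.1016, 0.1193)
v' = (1.2467, 0.7200, -1.5800)
ω' = (-0.8173, 1.2510, -0.2980)

gyro term ω×Iω = (0.0260, 0.0080, -0.0520)
angular accel α = (-0.1733, -0.4900, -0.9800)
new body rate ω' = (-0.8173, 1.2510, -0.2980)
q⊗(0,ω) = (0.6236493, 0.1398866, -0.2210926, 1.3829717)
q + ½dt·q⊗(0,ω), renormalized = (-0.2533, 0.9546, 0.1016, 0.1193)
p + v·dt = (-2.4600, 2.9900, -2.0500)
v' = v + a·dt = (1.2467, 0.7200, -1.5800)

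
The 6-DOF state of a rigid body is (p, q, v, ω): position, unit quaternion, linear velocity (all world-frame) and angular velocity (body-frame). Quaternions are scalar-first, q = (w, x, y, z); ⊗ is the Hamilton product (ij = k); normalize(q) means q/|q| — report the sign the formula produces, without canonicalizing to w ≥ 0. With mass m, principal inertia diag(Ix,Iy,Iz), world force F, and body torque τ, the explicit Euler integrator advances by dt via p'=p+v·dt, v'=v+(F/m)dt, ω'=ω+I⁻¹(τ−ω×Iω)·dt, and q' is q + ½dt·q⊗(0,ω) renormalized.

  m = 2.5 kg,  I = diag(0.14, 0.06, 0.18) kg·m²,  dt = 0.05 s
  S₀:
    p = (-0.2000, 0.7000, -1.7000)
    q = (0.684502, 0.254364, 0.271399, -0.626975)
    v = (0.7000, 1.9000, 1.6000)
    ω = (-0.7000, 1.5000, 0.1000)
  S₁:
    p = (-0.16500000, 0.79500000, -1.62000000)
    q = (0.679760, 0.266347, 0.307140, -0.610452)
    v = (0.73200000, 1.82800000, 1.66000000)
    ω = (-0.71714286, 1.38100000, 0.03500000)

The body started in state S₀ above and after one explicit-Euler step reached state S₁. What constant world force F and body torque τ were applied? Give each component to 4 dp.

F = (1.6000, -3.6000, 3.0000)
τ = (-0.0300, -0.1400, -0.1500)

v₁ − v₀ = (0.03200000, -0.07200000, 0.06000000)
m·(v₁−v₀)/dt = (1.6000, -3.6000, 3.0000)
ω₁ − ω₀ = (-0.01714286, -0.11900000, -0.06500000)
gyro term ω₀×Iω₀ = (0.0180, 0.0028, 0.0840)
τ = I·(Δω/dt) + ω₀×(Iω₀) = (-0.0300, -0.1400, -0.1500)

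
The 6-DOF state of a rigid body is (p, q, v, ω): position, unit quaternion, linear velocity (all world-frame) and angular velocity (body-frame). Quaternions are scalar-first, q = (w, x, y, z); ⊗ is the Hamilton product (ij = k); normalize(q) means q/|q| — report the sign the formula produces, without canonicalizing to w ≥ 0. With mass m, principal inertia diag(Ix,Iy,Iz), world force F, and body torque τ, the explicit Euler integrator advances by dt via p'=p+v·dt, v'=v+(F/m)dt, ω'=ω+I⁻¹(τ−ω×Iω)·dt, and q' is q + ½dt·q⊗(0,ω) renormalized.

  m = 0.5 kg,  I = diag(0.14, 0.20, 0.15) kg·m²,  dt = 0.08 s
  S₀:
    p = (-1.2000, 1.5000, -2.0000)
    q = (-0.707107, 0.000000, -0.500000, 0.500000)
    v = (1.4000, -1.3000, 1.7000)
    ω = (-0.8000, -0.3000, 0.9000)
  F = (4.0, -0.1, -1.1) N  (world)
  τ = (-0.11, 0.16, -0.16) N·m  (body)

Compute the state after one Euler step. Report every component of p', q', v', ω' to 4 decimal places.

p' = (-1.0880, 1.3960, -1.8640)
q' = (-0.7302, 0.0106, -0.5069, 0.4580)
v' = (2.0400, -1.3160, 1.5240)
ω' = (-0.8706, -0.2389, 0.8070)

(τ − ω×Iω)/I = (-0.8821, 0.7640, -1.1627)
ω' = ω + α·dt = (-0.8706, -0.2389, 0.8070)
Hamilton product q⊗(0,ω) = (-0.6000000, 0.2656856, -0.1878679, -1.0363963)
updated quaternion q' = (-0.7302, 0.0106, -0.5069, 0.4580)
a = (8.0000, -0.2000, -2.2000)
p + v·dt = (-1.0880, 1.3960, -1.8640)
v' = v + a·dt = (2.0400, -1.3160, 1.5240)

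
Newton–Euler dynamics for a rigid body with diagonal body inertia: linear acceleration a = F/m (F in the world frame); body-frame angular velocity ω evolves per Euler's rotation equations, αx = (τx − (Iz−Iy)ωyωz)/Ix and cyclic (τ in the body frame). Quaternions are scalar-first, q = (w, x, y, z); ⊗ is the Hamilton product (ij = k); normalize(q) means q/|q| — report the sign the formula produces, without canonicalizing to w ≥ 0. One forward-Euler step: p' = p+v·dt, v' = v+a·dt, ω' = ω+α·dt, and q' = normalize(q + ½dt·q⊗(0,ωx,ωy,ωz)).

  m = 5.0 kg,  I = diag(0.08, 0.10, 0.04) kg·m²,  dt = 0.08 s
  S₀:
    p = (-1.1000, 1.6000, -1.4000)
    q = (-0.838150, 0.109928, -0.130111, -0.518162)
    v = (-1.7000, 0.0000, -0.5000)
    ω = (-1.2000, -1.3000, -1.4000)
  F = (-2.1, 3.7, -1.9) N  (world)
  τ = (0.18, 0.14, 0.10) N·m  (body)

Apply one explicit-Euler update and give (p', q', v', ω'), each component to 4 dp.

p + v·dt = (-1.2360, 1.6000, -1.4400)
new velocity v' = (-1.7336, 0.0592, -0.5304)
α = I⁻¹(τ − ω×Iω) = (3.6150, 0.7280, 1.7200)
ω' = ω + α·dt = (-0.9108, -1.2418, -1.2624)
q⊗(0,ω) = (-0.7626575, 0.5143248, 1.8652886, 0.8743704)
q + ½dt·q⊗(0,ω), renormalized = (-0.8651, 0.1300, -0.0553, -0.4812)

p' = (-1.2360, 1.6000, -1.4400)
q' = (-0.8651, 0.1300, -0.0553, -0.4812)
v' = (-1.7336, 0.0592, -0.5304)
ω' = (-0.9108, -1.2418, -1.2624)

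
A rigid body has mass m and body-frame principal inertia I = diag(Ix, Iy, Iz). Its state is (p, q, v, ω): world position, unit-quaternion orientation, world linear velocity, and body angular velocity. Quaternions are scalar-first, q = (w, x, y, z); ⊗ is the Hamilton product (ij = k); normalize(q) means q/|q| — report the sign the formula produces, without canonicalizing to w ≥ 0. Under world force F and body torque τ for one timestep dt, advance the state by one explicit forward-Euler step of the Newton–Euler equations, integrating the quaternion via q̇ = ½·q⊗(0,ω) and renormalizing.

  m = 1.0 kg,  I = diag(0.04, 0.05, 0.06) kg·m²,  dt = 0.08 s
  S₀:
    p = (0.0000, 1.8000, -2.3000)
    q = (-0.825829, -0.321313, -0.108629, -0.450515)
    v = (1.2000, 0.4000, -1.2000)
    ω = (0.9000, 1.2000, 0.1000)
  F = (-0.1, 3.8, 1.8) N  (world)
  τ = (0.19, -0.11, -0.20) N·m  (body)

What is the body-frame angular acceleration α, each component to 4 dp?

α = (4.7200, -2.1640, -3.5133)

precession coupling ω×(Iω) = (0.0012, -0.0018, 0.0108)
α = I⁻¹(τ − ω×Iω) = (4.7200, -2.1640, -3.5133)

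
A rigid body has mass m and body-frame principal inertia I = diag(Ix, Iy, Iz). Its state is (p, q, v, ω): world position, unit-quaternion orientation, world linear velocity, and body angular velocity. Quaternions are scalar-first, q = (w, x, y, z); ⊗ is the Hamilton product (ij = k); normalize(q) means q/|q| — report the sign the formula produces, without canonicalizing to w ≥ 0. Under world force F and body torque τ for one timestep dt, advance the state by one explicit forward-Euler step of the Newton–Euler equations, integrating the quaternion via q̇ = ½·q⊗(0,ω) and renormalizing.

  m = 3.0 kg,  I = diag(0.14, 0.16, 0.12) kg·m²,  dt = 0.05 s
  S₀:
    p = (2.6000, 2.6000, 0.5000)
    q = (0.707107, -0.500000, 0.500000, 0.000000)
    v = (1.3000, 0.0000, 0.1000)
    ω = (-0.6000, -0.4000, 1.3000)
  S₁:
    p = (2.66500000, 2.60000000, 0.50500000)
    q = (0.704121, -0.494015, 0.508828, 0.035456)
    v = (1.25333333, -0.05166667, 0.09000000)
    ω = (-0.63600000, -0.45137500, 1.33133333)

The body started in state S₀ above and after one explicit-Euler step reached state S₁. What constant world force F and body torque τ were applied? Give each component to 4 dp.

Δω = ω₁−ω₀ = (-0.03600000, -0.05137500, 0.03133333)
precession coupling = (0.0208, -0.0156, 0.0048)
τ = I·(Δω/dt) + ω₀×(Iω₀) = (-0.0800, -0.1800, 0.0800)
Δv = v₁−v₀ = (-0.04666667, -0.05166667, -0.01000000)
F = m·Δv/dt = (-2.8000, -3.1000, -0.6000)

F = (-2.8000, -3.1000, -0.6000)
τ = (-0.0800, -0.1800, 0.0800)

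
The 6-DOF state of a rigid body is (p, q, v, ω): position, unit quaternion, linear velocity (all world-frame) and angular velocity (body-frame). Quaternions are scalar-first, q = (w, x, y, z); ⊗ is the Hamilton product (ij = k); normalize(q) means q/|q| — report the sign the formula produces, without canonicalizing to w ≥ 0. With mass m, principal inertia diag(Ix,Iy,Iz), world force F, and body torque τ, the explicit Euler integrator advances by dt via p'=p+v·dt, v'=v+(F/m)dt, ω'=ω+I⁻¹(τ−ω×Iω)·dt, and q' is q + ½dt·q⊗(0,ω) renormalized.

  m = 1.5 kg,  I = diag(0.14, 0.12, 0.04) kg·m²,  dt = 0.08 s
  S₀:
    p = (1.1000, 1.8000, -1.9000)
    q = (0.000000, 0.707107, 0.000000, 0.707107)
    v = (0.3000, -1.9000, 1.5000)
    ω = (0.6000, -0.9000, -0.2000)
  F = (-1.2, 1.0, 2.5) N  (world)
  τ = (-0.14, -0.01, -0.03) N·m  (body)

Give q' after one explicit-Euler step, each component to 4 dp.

q' = (-0.0113, 0.7319, 0.0226, 0.6810)

2q̇ = q⊗(0,ω) = (-0.2828428, 0.6363963, 0.5656856, -0.6363963)
updated quaternion q' = (-0.0113, 0.7319, 0.0226, 0.6810)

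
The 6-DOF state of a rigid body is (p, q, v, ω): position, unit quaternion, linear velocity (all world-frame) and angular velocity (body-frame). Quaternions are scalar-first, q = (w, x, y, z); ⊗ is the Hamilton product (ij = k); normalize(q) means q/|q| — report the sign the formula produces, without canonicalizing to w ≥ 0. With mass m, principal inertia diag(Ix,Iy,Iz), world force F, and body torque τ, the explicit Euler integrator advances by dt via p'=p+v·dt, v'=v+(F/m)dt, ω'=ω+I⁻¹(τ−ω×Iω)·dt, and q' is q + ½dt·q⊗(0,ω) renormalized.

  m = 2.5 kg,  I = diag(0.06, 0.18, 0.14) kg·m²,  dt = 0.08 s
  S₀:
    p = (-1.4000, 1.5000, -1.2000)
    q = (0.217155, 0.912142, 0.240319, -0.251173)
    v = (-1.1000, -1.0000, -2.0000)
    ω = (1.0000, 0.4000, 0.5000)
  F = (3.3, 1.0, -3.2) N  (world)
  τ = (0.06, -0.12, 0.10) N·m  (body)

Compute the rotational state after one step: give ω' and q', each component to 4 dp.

precession coupling ω×(Iω) = (-0.0080, -0.0400, 0.0480)
(τ − ω×Iω)/I = (1.1333, -0.4444, 0.3714)
new body rate ω' = (1.0907, 0.3644, 0.5297)
q⊗(0,ω) = (-0.8826831, 0.4377837, -0.6203820, 0.2331153)
q + ½dt·q⊗(0,ω), renormalized = (0.1816, 0.9286, 0.2153, -0.2416)

ω' = (1.0907, 0.3644, 0.5297)
q' = (0.1816, 0.9286, 0.2153, -0.2416)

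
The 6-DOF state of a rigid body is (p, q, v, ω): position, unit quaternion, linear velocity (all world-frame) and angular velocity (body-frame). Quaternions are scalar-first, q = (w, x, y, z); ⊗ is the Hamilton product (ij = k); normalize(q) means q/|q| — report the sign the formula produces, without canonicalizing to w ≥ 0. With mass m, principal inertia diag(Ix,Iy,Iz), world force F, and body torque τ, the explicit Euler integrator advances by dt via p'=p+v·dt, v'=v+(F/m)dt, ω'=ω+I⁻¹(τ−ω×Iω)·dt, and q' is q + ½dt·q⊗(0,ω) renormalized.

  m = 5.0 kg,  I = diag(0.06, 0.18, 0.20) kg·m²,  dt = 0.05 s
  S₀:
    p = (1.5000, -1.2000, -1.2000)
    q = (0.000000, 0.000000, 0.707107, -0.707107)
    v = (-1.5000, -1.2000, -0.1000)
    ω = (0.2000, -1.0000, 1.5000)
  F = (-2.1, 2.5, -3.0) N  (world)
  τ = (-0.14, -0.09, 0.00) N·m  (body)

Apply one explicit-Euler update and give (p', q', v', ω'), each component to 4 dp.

p' = (1.4250, -1.2600, -1.2050)
q' = (0.0441, 0.0088, 0.7028, -0.7099)
v' = (-1.5210, -1.1750, -0.1300)
ω' = (0.1083, -1.0133, 1.5060)

(τ − ω×Iω)/I = (-1.8333, -0.2667, 0.1200)
new body rate ω' = (0.1083, -1.0133, 1.5060)
q⊗(0,ω) = (1.7677675, 0.3535535, -0.1414214, -0.1414214)
q + ½dt·q⊗(0,ω), renormalized = (0.0441, 0.0088, 0.7028, -0.7099)
p' = p + v·dt = (1.4250, -1.2600, -1.2050)
v' = v + a·dt = (-1.5210, -1.1750, -0.1300)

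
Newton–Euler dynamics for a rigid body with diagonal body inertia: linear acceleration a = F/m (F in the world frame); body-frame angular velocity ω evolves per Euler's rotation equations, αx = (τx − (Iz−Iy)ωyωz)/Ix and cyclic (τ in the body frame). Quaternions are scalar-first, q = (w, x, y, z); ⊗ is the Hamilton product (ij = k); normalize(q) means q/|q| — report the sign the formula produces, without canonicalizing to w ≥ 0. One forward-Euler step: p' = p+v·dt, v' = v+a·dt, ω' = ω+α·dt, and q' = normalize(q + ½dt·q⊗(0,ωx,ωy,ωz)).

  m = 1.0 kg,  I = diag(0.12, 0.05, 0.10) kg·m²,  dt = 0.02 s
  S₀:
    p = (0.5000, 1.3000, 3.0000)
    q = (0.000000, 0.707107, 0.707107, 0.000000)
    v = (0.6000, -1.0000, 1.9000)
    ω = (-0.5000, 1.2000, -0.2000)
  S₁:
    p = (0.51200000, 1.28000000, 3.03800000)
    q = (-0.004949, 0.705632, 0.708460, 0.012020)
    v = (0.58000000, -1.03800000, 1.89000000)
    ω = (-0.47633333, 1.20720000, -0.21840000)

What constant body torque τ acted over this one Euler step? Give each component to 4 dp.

Δω = ω₁−ω₀ = (0.02366667, 0.00720000, -0.01840000)
ω₀×(Iω₀) = (-0.0120, 0.0020, 0.0420)
I·α + gyro = (0.1300, 0.0200, -0.0500)

τ = (0.1300, 0.0200, -0.0500)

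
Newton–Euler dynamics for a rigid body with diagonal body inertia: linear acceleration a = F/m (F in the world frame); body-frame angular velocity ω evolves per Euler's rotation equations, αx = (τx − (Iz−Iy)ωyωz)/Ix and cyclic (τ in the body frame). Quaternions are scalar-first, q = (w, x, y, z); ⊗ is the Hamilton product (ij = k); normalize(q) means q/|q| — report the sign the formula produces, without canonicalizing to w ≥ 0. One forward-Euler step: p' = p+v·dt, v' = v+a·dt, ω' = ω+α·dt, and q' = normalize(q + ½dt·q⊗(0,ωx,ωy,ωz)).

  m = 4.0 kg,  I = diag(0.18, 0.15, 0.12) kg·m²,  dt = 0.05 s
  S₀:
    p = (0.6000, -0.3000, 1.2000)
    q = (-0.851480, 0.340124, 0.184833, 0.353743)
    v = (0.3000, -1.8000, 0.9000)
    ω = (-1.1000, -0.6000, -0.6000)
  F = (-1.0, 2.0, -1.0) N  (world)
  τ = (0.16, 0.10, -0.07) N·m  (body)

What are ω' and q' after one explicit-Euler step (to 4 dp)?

ω' = (-1.0526, -0.5799, -0.6209)
q' = (-0.8335, 0.3659, 0.1929, 0.3663)

precession coupling ω×(Iω) = (-0.0108, 0.0396, -0.0198)
angular accel α = (0.9489, 0.4027, -0.4183)
ω + α·dt = (-1.0526, -0.5799, -0.6209)
Hamilton product q⊗(0,ω) = (0.6972820, 1.0379740, 0.3258451, 0.5101299)
q + ½dt·q⊗(0,ω), renormalized = (-0.8335, 0.3659, 0.1929, 0.3663)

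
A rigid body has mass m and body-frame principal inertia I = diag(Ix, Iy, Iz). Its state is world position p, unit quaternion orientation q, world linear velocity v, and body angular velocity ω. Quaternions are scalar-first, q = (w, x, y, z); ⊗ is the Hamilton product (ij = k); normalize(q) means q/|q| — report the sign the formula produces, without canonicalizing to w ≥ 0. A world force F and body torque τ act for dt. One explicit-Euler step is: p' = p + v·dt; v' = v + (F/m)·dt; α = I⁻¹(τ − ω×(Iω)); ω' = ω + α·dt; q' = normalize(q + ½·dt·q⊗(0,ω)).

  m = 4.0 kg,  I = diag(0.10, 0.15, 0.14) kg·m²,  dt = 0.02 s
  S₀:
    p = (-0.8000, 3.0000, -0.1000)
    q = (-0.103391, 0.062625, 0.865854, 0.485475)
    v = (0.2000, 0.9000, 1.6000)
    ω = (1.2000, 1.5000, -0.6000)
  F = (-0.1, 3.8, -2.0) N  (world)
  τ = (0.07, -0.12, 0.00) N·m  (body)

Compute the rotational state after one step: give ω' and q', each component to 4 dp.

ω' = (1.2122, 1.4802, -0.6129)
q' = (-0.1142, 0.0489, 0.8703, 0.4765)

precession coupling ω×(Iω) = (0.0090, 0.0288, 0.0900)
(τ − ω×Iω)/I = (0.6100, -0.9920, -0.6429)
ω' = ω + α·dt = (1.2122, 1.4802, -0.6129)
q⊗(0,ω) = (-1.0826460, -1.3717941, 0.4650585, -0.8830527)
q + ½dt·q⊗(0,ω), renormalized = (-0.1142, 0.0489, 0.8703, 0.4765)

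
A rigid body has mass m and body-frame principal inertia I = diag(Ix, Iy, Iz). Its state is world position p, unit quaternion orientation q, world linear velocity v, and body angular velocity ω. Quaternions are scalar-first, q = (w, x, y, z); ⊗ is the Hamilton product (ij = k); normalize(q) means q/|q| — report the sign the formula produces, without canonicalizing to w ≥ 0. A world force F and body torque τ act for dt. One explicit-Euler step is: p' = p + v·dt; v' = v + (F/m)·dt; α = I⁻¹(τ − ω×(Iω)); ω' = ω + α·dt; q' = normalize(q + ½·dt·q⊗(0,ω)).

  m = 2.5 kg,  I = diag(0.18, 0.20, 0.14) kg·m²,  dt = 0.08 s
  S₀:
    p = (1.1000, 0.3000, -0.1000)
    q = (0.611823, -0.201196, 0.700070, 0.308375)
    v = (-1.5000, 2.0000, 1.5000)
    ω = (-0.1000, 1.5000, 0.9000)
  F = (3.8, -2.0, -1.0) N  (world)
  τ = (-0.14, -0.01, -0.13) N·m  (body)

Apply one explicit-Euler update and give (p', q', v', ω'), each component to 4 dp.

α = I⁻¹(τ − ω×Iω) = (-0.3278, -0.0320, -0.9071)
new body rate ω' = (-0.1262, 1.4974, 0.8274)
Hamilton product q⊗(0,ω) = (-1.3477621, 0.1063182, 1.0679734, 0.3188537)
updated quaternion q' = (0.5565, -0.1965, 0.7410, 0.3203)
p + v·dt = (0.9800, 0.4600, 0.0200)
v + (F/m)dt = (-1.3784, 1.9360, 1.4680)

p' = (0.9800, 0.4600, 0.0200)
q' = (0.5565, -0.1965, 0.7410, 0.3203)
v' = (-1.3784, 1.9360, 1.4680)
ω' = (-0.1262, 1.4974, 0.8274)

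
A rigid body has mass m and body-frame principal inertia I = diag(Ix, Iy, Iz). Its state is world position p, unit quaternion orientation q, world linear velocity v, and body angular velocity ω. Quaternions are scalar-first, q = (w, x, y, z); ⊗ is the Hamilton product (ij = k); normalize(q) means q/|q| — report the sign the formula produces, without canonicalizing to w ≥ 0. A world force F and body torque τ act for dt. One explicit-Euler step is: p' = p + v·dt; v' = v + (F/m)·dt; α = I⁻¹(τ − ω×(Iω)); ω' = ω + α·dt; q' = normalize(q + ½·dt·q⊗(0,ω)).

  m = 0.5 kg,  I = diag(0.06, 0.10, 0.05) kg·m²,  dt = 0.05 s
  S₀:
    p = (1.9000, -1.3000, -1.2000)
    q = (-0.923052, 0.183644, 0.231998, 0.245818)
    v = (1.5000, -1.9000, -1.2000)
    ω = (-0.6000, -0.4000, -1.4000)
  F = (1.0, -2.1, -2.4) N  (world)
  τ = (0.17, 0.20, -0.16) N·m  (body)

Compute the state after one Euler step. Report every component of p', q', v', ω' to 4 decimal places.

p' = (1.9750, -1.3950, -1.2600)
q' = (-0.9087, 0.1917, 0.2438, 0.2796)
v' = (1.6000, -2.1100, -1.4400)
ω' = (-0.4350, -0.3042, -1.5696)

p + v·dt = (1.9750, -1.3950, -1.2600)
new velocity v' = (1.6000, -2.1100, -1.4400)
precession coupling ω×(Iω) = (-0.0280, 0.0084, 0.0096)
(τ − ω×Iω)/I = (3.3000, 1.9160, -3.3920)
new body rate ω' = (-0.4350, -0.3042, -1.5696)
2q̇ = q⊗(0,ω) = (0.5471308, 0.3273612, 0.4788316, 1.3580140)
q' = normalize(q + ½dt·q⊗(0,ω)) = (-0.9087, 0.1917, 0.2438, 0.2796)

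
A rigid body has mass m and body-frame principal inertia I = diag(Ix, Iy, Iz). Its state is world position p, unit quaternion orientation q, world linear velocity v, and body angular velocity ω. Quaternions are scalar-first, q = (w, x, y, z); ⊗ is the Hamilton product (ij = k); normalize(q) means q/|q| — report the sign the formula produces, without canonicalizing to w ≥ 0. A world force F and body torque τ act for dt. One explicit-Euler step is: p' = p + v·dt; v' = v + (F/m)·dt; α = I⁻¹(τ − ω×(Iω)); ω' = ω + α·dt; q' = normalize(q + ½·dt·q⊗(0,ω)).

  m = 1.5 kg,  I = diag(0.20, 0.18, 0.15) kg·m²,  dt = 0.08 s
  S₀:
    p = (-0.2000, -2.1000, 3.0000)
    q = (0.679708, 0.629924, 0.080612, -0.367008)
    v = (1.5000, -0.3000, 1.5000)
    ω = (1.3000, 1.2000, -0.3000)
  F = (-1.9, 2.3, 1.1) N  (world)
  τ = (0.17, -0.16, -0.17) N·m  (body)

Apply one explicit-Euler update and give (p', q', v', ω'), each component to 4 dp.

linear accel F/m = (-1.2667, 1.5333, 0.7333)
p' = p + v·dt = (-0.0800, -2.1240, 3.1200)
new velocity v' = (1.3987, -0.1773, 1.5587)
α = I⁻¹(τ − ω×Iω) = (0.7960, -0.7806, -0.9253)
new body rate ω' = (1.3637, 1.1376, -0.3740)
q⊗(0,ω) = (-1.0257380, 1.2998464, 0.5275164, 0.4472008)
q + ½dt·q⊗(0,ω), renormalized = (0.6370, 0.6802, 0.1015, -0.3482)

p' = (-0.0800, -2.1240, 3.1200)
q' = (0.6370, 0.6802, 0.1015, -0.3482)
v' = (1.3987, -0.1773, 1.5587)
ω' = (1.3637, 1.1376, -0.3740)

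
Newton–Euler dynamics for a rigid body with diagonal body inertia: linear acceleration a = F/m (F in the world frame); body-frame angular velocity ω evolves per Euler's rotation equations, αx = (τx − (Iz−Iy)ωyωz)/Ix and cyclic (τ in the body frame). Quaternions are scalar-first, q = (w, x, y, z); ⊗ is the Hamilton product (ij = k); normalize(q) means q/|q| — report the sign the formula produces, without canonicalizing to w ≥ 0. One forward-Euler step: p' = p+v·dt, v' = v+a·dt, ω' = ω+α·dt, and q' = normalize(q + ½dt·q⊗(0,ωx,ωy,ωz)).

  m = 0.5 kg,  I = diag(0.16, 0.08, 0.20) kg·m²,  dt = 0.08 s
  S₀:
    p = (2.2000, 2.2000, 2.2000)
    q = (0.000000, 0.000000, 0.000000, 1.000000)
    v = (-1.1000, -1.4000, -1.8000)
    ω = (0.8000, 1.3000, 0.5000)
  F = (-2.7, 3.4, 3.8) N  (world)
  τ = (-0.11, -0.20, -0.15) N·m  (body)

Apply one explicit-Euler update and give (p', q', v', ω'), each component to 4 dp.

p' = (2.1120, 2.0880, 2.0560)
q' = (-0.0200, -0.0519, 0.0319, 0.9979)
v' = (-1.5320, -0.8560, -1.1920)
ω' = (0.7060, 1.1160, 0.4733)

(τ − ω×Iω)/I = (-1.1750, -2.3000, -0.3340)
ω + α·dt = (0.7060, 1.1160, 0.4733)
q⊗(0,ω) = (-0.5000000, -1.3000000, 0.8000000, 0.0000000)
updated quaternion q' = (-0.0200, -0.0519, 0.0319, 0.9979)
a = (-5.4000, 6.8000, 7.6000)
p' = p + v·dt = (2.1120, 2.0880, 2.0560)
v' = v + a·dt = (-1.5320, -0.8560, -1.1920)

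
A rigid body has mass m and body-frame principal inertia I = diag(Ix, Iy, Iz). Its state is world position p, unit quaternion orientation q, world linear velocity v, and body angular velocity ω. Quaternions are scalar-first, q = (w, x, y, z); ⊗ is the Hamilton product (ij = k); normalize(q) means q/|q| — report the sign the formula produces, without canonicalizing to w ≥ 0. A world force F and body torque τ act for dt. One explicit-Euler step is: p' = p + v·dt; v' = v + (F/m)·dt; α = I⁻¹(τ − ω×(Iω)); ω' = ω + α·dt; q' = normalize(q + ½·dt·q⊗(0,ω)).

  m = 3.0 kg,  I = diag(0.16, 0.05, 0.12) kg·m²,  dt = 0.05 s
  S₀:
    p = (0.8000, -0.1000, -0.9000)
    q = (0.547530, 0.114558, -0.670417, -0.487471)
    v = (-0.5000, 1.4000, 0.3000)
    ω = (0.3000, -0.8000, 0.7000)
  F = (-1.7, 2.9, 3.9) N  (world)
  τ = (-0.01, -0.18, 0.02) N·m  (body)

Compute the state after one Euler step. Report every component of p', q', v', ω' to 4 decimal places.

p' = (0.7750, -0.0300, -0.8850)
q' = (0.5416, 0.0971, -0.6868, -0.4750)
v' = (-0.5283, 1.4483, 0.3650)
ω' = (0.3091, -0.9884, 0.6973)

α = I⁻¹(τ − ω×Iω) = (0.1825, -3.7680, -0.0533)
ω' = ω + α·dt = (0.3091, -0.9884, 0.6973)
Hamilton product q⊗(0,ω) = (-0.2294713, -0.6950097, -0.6644559, 0.4927497)
updated quaternion q' = (0.5416, 0.0971, -0.6868, -0.4750)
p + v·dt = (0.7750, -0.0300, -0.8850)
v' = v + a·dt = (-0.5283, 1.4483, 0.3650)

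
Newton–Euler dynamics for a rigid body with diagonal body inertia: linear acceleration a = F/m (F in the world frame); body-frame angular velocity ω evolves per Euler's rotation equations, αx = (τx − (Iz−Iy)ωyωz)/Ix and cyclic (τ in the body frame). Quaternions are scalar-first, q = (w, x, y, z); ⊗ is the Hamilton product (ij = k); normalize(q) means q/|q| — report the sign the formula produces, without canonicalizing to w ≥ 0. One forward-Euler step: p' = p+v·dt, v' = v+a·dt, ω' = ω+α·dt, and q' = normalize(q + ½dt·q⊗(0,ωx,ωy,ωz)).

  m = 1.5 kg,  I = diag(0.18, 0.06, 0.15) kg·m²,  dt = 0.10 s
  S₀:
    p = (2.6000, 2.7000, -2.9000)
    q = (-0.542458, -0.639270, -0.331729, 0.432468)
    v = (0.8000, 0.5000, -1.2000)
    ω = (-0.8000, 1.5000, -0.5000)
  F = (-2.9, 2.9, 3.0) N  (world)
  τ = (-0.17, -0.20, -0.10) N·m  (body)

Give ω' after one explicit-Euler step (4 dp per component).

angular accel α = (-0.5694, -3.5333, -1.6267)
new body rate ω' = (-0.8569, 1.1467, -0.6627)

ω' = (-0.8569, 1.1467, -0.6627)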